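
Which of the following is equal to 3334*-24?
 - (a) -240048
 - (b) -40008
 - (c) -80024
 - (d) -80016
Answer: d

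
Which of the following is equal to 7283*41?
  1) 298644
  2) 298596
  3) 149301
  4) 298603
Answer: 4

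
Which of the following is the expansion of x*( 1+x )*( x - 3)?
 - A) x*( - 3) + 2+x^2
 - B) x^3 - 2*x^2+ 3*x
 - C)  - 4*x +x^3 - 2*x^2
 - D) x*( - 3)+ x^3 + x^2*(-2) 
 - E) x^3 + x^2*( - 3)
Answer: D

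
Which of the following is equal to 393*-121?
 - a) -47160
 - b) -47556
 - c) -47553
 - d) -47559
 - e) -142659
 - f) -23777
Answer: c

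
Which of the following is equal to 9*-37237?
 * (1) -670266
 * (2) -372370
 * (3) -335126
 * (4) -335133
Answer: 4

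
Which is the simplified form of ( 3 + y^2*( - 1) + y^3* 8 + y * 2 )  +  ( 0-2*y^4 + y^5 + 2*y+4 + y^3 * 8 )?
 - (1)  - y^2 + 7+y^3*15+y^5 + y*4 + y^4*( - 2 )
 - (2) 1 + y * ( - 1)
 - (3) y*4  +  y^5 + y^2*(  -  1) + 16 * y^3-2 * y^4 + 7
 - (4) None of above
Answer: 3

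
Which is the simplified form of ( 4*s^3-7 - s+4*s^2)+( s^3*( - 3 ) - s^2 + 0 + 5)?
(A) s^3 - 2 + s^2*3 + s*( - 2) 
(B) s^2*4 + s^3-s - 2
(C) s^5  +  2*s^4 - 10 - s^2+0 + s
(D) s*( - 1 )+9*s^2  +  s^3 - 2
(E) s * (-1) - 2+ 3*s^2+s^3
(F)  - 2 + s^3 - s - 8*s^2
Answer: E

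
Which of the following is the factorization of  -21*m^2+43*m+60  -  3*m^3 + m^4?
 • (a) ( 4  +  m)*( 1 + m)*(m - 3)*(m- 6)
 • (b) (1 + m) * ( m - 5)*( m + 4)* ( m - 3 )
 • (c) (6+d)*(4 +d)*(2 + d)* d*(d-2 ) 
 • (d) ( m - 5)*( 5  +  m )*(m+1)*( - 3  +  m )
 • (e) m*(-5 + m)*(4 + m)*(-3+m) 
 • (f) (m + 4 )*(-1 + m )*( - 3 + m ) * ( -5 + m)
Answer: b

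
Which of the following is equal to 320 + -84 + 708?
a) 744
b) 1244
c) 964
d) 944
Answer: d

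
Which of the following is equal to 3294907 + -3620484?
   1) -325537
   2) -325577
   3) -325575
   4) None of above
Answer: 2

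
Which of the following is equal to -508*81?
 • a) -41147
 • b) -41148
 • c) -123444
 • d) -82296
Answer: b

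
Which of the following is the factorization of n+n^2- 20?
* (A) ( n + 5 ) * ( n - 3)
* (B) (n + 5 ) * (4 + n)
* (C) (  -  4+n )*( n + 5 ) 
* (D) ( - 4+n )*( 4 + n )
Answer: C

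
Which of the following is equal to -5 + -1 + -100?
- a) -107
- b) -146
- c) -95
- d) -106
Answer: d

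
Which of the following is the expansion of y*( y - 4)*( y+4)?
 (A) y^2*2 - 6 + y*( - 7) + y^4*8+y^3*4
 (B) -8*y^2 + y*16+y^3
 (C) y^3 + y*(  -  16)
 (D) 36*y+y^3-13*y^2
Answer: C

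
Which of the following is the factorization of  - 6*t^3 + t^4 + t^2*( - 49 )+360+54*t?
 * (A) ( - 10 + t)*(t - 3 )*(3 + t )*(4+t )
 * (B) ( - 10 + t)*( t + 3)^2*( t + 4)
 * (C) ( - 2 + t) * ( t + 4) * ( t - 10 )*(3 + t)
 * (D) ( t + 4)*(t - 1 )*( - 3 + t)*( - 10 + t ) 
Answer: A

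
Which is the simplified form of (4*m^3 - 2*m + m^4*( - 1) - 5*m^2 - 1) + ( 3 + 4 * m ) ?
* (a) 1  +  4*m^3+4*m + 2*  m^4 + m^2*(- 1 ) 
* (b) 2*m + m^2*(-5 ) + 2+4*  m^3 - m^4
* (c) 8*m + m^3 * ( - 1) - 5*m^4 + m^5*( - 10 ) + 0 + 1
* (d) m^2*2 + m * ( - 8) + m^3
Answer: b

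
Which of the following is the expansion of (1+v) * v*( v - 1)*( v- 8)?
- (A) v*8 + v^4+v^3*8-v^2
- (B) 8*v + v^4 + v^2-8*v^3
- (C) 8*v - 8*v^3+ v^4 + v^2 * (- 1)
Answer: C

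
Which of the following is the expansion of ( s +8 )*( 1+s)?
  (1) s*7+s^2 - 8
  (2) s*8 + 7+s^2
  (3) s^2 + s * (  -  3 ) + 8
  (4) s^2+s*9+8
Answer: 4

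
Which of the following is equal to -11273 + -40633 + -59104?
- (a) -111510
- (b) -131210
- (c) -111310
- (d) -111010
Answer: d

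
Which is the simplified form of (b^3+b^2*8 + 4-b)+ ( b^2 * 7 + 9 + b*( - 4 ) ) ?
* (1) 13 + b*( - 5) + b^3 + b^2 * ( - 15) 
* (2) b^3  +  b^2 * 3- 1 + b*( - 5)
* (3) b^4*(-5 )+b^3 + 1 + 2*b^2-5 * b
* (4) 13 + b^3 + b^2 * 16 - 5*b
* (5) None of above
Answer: 5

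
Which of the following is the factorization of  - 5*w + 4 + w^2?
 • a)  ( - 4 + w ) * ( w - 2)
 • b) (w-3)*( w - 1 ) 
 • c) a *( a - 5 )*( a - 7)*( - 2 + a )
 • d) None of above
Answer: d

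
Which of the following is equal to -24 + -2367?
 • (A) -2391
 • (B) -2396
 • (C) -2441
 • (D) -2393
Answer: A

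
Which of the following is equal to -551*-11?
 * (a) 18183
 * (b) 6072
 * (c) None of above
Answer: c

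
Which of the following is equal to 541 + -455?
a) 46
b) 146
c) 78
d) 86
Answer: d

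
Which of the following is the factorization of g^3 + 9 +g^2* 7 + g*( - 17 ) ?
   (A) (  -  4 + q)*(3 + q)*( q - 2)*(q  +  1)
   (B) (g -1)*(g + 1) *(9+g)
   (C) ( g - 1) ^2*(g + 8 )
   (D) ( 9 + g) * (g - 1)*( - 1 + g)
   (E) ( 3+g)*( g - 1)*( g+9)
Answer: D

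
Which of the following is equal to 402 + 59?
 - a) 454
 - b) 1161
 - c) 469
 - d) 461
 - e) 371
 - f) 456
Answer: d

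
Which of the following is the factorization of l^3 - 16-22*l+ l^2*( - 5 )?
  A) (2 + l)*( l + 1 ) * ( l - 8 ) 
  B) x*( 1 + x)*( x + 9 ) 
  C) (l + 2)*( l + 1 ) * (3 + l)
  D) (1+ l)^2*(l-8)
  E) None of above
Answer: A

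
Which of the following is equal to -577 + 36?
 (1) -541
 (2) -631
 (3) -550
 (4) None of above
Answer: 1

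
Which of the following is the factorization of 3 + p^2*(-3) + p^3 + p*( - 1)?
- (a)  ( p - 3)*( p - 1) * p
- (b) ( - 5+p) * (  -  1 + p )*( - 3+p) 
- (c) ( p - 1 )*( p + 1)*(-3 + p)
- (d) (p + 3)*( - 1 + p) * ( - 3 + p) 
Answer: c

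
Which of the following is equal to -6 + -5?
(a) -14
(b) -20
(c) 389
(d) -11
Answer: d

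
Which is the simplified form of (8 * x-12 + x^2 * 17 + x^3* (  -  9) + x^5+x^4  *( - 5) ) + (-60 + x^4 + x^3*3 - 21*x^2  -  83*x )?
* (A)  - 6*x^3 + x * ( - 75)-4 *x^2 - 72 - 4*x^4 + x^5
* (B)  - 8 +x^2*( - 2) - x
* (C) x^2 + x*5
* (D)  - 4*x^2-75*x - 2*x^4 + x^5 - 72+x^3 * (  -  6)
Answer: A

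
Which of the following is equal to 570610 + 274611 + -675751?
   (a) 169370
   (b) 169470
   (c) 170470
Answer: b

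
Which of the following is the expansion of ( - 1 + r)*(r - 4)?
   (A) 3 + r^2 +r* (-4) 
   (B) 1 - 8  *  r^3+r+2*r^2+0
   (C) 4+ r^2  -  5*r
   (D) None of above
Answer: C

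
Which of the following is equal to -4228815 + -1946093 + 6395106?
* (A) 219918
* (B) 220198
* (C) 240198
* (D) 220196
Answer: B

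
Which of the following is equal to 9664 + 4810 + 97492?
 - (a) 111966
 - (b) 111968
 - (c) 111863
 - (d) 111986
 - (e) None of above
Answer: a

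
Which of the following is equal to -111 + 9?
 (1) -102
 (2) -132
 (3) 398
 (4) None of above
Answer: 1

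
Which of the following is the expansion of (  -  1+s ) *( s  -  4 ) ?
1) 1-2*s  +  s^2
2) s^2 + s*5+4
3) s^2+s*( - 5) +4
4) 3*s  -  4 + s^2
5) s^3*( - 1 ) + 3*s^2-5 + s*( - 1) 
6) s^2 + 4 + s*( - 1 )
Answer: 3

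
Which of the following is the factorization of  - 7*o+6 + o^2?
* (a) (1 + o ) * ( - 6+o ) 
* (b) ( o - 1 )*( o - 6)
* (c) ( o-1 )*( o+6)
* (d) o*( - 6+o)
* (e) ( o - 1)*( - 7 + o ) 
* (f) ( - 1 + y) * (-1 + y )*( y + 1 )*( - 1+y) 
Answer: b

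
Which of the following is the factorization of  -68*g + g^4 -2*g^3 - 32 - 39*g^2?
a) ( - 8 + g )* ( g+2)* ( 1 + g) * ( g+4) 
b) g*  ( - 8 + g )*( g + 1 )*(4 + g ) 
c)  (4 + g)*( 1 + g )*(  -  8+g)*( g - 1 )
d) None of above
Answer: d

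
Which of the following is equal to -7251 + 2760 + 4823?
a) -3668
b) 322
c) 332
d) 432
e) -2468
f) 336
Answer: c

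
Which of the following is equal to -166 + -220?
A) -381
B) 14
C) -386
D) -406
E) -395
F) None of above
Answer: C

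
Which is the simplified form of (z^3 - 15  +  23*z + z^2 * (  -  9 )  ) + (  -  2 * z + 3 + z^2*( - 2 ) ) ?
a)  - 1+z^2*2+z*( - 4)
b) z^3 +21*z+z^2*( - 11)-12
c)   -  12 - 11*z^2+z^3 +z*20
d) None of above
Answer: b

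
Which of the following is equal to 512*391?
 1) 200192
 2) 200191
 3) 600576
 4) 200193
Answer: 1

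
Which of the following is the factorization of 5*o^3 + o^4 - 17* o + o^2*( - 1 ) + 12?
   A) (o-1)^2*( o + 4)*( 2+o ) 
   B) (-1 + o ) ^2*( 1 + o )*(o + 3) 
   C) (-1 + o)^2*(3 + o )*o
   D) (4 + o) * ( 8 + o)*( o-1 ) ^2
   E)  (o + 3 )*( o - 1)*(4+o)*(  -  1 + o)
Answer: E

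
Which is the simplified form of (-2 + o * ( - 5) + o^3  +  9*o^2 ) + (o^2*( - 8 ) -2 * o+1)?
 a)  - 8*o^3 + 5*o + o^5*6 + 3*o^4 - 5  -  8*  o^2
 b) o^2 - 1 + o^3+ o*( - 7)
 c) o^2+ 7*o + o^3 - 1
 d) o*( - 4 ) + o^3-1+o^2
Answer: b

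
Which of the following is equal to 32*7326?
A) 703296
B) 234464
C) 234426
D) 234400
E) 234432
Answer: E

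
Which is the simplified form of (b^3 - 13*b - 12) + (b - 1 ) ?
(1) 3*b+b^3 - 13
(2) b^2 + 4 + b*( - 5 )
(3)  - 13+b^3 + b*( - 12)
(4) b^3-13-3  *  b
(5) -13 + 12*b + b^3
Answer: 3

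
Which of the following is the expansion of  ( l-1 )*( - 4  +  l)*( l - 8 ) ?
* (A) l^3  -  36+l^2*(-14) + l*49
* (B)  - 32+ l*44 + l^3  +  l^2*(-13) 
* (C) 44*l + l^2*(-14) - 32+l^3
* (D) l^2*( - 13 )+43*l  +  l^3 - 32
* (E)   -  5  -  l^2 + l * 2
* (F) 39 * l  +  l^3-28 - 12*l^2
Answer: B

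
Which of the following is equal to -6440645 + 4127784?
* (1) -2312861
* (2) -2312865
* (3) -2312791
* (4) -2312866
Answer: 1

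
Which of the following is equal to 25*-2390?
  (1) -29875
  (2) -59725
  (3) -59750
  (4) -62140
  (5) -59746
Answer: 3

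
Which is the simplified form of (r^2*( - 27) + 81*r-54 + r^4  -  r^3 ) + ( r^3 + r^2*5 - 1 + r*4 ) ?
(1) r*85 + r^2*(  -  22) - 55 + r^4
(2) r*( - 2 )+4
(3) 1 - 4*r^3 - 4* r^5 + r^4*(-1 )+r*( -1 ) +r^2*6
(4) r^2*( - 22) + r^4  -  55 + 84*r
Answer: 1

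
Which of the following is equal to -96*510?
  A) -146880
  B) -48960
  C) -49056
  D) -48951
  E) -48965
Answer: B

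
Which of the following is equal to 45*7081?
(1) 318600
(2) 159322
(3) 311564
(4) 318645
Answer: 4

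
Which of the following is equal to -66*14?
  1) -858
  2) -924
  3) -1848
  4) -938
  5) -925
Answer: 2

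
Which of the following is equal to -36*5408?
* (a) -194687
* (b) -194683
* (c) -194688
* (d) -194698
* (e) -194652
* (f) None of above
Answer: c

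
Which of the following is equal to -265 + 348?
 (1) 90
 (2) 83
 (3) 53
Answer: 2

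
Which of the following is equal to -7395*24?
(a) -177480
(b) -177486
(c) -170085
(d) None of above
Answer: a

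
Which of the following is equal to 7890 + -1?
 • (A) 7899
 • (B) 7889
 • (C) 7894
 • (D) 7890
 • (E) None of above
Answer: B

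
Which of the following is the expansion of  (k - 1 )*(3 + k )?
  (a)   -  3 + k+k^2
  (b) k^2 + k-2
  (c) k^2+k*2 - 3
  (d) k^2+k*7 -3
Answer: c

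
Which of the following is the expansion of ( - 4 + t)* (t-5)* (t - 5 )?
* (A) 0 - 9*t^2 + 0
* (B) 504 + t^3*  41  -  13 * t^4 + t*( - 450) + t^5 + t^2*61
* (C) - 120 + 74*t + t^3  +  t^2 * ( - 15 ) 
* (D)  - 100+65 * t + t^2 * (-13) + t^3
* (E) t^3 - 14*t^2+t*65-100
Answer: E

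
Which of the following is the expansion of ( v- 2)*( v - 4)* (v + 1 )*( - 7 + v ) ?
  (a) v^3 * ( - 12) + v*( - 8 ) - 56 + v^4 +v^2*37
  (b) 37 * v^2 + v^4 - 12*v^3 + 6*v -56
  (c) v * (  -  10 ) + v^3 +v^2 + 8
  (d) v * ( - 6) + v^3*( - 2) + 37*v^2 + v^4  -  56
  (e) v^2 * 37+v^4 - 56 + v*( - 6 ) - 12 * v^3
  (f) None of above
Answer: e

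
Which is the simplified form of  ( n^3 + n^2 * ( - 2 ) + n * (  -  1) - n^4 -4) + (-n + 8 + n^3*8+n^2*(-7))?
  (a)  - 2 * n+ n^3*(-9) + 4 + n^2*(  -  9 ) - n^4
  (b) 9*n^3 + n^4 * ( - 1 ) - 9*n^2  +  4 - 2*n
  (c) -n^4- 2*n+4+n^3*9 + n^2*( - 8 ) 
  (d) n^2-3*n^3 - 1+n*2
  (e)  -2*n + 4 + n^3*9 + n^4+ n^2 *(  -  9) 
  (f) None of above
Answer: b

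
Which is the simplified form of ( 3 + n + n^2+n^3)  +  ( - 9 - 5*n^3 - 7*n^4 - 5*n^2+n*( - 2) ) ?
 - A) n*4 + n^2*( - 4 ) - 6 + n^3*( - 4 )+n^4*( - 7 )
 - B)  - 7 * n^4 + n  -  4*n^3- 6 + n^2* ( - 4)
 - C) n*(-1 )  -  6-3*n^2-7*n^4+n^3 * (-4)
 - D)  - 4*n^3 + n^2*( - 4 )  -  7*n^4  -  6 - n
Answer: D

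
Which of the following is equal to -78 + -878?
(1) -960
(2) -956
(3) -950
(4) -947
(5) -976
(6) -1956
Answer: 2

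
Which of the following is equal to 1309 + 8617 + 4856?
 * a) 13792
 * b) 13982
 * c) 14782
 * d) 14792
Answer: c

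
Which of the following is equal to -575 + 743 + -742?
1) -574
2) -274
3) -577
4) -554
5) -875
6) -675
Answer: 1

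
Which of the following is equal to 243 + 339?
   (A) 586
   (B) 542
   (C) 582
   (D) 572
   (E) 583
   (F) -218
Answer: C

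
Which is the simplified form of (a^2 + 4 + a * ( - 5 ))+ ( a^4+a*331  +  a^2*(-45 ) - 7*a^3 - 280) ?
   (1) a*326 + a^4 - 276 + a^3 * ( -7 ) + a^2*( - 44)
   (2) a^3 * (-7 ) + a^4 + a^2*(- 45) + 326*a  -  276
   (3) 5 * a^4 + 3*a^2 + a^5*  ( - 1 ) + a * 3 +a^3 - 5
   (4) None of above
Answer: 1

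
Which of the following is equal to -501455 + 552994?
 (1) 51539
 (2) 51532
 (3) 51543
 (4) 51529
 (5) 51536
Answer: 1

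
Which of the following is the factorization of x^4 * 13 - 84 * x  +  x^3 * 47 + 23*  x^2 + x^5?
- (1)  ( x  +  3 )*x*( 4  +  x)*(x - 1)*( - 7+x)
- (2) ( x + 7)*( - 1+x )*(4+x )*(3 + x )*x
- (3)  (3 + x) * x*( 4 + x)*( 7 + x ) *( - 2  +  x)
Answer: 2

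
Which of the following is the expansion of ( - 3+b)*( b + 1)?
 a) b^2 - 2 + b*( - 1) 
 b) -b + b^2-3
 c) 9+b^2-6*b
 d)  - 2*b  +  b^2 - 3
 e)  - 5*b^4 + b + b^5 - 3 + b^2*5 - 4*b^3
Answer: d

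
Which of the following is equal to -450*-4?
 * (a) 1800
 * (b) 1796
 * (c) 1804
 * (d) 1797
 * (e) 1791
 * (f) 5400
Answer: a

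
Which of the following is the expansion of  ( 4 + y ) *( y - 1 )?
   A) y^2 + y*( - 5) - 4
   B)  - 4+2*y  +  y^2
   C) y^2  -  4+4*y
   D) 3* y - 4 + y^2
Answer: D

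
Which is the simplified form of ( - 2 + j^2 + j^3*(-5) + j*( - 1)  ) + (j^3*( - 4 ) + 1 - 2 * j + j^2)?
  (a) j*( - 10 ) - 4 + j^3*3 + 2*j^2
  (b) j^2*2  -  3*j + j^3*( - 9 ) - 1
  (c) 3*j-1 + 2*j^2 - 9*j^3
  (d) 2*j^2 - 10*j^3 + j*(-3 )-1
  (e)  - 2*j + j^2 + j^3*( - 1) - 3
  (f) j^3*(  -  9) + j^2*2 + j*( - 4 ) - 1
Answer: b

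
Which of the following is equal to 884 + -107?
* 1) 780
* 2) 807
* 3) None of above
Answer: 3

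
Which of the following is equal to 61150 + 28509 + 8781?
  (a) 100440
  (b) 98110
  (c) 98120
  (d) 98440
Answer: d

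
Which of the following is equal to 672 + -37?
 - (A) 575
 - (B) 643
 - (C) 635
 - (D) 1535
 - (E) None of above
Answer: C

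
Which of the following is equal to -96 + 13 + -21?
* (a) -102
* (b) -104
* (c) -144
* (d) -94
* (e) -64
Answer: b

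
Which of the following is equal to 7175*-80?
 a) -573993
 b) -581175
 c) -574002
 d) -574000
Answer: d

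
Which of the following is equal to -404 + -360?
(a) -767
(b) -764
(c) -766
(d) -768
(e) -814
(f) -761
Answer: b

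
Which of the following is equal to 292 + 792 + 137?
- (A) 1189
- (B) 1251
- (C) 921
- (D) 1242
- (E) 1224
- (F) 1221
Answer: F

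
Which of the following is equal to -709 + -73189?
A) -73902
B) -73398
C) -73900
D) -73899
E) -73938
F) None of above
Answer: F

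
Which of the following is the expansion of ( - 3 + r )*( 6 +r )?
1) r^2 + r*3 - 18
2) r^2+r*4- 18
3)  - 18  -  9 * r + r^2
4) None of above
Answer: 1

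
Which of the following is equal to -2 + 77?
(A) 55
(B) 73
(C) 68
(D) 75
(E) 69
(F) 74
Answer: D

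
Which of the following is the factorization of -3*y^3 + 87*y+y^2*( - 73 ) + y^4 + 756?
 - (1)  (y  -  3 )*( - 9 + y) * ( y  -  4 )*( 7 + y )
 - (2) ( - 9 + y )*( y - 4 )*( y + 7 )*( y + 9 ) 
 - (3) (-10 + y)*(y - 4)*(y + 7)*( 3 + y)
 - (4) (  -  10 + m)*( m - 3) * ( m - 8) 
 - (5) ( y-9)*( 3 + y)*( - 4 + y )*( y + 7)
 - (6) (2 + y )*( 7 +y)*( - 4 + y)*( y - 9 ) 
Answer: 5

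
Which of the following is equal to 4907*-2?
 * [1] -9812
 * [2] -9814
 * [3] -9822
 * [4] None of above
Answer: 2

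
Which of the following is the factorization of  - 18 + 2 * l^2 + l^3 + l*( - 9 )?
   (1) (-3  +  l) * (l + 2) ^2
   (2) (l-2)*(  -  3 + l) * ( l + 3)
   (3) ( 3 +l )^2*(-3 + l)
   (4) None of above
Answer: 4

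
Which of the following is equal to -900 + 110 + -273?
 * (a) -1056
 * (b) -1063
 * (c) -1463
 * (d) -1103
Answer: b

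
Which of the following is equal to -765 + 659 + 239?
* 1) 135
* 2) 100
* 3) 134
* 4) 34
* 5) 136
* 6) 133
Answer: 6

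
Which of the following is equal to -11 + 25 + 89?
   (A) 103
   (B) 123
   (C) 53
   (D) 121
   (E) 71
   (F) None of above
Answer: A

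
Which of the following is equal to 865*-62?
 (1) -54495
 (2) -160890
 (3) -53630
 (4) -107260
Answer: 3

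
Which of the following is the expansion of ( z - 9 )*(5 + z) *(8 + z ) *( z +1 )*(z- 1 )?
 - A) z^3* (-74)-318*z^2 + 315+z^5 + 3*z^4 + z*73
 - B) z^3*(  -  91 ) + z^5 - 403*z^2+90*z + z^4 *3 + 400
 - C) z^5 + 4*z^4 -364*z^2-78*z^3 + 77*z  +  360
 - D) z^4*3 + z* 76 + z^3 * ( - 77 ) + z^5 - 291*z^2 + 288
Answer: C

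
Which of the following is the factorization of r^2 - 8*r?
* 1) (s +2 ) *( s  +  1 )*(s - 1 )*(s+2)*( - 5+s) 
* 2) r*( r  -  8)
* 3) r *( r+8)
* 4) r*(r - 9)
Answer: 2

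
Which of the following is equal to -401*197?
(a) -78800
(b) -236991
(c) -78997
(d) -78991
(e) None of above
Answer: c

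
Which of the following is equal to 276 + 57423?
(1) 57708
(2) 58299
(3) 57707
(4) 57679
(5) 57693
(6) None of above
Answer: 6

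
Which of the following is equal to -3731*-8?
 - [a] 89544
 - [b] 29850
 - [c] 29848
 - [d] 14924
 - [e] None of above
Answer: c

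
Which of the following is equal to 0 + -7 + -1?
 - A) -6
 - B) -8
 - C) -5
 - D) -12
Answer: B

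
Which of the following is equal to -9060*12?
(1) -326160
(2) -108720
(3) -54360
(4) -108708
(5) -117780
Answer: 2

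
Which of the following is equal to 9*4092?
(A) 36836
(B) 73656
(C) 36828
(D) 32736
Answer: C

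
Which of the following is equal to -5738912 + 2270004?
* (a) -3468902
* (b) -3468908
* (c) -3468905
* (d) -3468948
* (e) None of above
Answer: b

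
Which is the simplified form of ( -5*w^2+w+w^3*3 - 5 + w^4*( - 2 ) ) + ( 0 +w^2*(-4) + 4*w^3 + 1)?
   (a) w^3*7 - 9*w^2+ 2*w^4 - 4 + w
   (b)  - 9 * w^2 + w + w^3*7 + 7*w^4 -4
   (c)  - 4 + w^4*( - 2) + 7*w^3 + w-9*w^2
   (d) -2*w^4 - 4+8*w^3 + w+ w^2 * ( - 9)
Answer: c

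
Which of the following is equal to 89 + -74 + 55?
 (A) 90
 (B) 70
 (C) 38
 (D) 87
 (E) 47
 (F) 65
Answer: B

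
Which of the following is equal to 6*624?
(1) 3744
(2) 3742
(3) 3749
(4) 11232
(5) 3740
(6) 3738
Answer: 1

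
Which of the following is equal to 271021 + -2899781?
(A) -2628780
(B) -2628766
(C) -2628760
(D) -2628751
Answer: C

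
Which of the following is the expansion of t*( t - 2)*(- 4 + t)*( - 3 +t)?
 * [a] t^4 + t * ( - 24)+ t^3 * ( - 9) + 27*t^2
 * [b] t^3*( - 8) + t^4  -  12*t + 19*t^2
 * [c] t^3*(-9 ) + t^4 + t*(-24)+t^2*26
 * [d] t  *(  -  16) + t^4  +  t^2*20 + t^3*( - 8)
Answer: c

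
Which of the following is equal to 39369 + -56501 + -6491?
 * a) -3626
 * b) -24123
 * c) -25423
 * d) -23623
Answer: d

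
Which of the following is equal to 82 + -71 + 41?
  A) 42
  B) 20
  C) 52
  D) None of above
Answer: C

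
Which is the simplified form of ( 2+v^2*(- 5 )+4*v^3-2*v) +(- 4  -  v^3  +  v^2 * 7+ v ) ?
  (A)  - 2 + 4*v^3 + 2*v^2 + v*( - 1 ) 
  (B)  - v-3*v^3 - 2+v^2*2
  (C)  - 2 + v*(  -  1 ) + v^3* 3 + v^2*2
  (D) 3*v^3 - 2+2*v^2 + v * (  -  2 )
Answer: C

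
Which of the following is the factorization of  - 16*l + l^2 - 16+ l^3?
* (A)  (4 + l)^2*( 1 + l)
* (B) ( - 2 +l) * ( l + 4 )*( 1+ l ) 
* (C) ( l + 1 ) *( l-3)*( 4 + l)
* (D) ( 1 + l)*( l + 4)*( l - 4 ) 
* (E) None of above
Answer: D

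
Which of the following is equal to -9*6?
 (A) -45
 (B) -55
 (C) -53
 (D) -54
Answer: D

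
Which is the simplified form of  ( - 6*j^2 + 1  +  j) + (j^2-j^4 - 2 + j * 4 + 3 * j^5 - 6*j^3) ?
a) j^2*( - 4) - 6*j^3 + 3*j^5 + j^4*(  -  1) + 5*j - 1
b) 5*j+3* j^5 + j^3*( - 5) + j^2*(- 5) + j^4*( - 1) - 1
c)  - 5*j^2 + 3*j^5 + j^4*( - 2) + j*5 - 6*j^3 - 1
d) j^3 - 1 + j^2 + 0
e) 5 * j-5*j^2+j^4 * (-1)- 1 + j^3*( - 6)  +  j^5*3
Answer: e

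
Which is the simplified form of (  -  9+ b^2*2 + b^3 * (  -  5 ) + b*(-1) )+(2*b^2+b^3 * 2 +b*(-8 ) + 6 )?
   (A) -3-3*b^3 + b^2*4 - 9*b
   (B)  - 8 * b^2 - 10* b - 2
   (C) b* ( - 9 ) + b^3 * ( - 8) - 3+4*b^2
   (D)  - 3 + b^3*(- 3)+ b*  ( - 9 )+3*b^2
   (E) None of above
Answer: A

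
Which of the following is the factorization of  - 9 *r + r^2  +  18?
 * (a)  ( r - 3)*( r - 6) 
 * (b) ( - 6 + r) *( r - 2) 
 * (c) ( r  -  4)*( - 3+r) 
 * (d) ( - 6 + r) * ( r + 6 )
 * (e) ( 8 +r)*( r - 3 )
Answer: a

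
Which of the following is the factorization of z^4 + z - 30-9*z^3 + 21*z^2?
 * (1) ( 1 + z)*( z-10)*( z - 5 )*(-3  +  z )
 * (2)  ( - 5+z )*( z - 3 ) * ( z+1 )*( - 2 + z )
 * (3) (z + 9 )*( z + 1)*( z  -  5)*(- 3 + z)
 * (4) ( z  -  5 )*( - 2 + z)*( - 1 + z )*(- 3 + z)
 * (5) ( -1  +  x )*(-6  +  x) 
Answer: 2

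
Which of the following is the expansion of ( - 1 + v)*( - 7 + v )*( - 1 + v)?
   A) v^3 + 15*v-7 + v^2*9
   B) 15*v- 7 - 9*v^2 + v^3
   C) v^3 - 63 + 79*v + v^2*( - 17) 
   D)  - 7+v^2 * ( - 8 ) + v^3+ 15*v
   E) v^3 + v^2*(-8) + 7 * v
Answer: B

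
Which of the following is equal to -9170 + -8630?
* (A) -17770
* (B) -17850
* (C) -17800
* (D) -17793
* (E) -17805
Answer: C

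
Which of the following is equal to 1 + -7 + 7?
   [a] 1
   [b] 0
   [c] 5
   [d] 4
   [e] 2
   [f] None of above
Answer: a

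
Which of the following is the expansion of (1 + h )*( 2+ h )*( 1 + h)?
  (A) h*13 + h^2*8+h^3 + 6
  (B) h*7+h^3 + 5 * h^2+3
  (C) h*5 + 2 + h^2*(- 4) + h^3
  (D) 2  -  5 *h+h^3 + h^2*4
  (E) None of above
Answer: E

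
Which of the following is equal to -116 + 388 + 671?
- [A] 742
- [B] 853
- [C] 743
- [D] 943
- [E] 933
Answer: D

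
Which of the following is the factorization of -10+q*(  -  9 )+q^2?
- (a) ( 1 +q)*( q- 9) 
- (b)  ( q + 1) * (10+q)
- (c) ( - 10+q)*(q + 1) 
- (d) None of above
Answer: c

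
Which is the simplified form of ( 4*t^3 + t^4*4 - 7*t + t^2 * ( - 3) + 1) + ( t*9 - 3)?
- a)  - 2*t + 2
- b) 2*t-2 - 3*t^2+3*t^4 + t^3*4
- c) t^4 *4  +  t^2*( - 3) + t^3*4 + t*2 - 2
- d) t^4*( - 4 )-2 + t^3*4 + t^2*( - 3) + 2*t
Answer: c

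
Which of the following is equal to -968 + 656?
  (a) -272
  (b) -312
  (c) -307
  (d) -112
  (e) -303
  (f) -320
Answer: b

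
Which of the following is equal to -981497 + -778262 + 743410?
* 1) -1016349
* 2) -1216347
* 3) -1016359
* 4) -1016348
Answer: 1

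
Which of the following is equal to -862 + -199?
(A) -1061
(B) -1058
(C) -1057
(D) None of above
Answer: A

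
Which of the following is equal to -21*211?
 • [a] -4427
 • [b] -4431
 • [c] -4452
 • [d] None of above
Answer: b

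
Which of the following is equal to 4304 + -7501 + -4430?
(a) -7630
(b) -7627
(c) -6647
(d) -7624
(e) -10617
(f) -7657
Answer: b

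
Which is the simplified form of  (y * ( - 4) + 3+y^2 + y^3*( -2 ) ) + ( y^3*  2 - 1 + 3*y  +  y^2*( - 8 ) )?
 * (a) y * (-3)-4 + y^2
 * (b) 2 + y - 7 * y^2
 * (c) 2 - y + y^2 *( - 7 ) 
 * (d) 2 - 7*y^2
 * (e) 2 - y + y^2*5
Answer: c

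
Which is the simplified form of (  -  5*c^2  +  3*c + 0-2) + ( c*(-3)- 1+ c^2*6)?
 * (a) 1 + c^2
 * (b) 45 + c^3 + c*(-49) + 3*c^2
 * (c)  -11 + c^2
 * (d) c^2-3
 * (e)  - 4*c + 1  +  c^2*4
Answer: d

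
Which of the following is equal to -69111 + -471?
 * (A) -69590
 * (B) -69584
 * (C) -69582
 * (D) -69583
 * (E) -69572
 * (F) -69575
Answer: C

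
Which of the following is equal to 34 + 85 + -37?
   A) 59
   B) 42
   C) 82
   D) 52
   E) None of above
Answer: C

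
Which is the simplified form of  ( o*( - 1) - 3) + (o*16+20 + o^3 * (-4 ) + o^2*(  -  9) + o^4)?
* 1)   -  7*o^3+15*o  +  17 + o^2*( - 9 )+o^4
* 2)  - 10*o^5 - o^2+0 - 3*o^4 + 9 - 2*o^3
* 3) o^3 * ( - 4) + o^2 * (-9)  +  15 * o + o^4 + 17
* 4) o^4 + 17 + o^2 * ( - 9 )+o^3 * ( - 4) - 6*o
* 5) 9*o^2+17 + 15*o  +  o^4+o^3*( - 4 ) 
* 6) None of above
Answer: 3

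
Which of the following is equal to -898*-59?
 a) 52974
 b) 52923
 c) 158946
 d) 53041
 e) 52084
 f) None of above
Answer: f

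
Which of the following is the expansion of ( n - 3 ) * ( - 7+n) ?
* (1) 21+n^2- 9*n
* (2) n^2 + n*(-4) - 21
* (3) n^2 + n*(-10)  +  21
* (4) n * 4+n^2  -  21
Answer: 3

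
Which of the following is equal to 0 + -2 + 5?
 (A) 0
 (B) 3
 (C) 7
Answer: B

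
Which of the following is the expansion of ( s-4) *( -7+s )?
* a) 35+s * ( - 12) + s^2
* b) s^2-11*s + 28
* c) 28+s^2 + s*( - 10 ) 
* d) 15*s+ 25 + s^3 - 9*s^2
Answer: b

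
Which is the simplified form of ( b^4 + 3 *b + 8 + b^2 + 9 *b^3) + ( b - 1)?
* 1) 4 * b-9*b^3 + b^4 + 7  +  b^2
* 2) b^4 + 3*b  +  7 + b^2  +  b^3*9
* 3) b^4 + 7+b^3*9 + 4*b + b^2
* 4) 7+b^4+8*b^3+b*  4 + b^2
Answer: 3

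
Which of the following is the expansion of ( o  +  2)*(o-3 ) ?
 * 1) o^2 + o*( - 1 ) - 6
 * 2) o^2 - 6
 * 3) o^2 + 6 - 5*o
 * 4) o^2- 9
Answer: 1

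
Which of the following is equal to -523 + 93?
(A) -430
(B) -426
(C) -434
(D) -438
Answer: A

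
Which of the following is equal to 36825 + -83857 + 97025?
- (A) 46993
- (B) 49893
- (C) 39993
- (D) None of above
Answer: D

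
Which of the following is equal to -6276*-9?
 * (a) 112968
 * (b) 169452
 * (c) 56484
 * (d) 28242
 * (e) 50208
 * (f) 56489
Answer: c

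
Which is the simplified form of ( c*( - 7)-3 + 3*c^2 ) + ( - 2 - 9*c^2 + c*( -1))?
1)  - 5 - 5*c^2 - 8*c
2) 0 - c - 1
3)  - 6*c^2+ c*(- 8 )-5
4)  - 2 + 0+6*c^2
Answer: 3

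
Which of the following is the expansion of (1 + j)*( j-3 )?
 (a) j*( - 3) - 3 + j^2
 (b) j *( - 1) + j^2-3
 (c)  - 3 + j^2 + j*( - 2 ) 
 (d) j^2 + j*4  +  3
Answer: c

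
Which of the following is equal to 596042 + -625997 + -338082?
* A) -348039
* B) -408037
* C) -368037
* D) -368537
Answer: C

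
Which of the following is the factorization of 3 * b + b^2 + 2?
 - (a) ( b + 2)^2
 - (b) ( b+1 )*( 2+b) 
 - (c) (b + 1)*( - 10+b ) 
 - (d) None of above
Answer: b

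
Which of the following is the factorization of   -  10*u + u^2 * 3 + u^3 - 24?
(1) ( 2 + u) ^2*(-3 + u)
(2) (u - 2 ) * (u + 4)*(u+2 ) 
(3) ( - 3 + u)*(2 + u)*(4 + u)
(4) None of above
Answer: 3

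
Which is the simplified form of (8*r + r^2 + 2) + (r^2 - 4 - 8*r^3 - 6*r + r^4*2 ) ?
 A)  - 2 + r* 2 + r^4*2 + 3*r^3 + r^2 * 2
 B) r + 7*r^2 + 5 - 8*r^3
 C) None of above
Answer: C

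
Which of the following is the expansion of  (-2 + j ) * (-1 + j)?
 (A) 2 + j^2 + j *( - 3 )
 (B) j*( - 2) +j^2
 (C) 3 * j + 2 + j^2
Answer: A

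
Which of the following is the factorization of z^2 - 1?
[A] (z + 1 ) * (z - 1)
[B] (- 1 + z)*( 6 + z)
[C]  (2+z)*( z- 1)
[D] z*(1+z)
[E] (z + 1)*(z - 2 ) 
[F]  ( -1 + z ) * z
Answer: A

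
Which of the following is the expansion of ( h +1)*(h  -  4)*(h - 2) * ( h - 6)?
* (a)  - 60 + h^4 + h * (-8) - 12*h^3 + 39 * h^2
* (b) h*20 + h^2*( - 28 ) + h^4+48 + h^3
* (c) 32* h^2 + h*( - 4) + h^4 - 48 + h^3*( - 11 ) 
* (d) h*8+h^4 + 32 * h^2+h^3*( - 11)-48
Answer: c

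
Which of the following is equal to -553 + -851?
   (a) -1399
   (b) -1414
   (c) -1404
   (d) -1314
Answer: c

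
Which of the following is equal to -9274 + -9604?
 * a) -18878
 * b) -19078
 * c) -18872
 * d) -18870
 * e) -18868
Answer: a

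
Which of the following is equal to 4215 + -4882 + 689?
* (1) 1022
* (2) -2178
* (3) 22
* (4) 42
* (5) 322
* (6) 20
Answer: 3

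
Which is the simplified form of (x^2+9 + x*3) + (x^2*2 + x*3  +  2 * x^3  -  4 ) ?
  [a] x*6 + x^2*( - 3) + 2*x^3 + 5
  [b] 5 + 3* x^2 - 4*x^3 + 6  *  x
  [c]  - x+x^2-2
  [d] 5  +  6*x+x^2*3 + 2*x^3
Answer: d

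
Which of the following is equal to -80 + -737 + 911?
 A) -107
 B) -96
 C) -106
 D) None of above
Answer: D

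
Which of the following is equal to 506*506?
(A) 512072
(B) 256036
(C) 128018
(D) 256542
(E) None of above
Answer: B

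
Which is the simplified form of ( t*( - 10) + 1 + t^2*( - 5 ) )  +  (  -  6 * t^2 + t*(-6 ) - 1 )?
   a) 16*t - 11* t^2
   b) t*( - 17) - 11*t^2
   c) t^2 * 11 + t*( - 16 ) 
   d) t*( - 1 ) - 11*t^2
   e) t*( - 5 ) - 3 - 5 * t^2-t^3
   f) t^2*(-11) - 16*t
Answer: f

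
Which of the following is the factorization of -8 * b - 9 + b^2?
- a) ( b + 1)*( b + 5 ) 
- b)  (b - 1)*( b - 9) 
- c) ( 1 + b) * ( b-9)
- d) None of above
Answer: c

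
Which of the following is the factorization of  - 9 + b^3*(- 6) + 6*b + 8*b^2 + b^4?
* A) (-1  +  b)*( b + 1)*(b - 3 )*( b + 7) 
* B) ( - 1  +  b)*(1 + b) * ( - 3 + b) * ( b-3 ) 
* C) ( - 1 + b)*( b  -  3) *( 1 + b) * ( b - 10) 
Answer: B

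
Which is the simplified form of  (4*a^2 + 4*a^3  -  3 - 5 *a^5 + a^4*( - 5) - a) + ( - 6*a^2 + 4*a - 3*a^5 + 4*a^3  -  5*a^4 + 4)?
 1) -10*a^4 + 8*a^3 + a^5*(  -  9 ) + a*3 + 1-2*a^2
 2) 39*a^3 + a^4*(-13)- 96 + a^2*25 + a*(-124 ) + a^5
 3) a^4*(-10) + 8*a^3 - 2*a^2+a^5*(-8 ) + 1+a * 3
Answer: 3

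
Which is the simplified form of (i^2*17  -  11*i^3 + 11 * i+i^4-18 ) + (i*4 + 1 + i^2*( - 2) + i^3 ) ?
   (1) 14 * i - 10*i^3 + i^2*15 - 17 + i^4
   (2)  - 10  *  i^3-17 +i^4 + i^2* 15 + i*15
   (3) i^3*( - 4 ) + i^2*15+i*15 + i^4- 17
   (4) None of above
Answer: 2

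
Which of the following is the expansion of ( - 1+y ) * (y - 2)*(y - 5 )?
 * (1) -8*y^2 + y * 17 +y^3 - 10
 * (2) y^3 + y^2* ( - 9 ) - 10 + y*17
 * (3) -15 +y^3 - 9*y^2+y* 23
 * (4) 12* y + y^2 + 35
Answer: 1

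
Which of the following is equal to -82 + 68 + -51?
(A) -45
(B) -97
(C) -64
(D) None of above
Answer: D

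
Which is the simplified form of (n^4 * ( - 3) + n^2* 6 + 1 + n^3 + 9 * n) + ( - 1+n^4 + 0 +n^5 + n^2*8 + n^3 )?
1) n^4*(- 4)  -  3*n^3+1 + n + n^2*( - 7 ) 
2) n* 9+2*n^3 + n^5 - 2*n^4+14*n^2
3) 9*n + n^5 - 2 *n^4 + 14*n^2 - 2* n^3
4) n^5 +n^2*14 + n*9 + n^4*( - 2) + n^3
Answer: 2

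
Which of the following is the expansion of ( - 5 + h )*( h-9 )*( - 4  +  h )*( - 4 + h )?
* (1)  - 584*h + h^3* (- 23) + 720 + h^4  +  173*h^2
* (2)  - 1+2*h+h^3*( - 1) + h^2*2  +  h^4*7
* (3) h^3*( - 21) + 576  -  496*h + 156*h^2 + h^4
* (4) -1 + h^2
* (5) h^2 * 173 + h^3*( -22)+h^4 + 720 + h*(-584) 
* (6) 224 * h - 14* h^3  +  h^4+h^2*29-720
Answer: 5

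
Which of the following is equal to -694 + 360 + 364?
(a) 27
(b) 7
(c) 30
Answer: c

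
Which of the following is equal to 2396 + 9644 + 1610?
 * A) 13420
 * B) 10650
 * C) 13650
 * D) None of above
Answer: C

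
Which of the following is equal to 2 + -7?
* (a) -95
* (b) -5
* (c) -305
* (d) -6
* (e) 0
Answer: b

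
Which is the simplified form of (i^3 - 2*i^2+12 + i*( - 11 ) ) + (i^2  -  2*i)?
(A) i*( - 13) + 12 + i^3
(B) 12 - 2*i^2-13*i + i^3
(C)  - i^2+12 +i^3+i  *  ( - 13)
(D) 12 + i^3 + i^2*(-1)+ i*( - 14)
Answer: C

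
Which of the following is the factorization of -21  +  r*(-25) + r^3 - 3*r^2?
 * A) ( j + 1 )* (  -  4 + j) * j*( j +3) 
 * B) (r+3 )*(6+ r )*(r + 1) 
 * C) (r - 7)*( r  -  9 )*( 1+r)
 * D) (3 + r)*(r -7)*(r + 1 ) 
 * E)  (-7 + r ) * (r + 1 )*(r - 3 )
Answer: D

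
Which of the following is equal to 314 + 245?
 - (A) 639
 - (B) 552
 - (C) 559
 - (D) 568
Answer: C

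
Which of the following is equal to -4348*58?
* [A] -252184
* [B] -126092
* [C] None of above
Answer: A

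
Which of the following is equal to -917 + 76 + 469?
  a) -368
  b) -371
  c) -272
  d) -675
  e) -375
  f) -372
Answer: f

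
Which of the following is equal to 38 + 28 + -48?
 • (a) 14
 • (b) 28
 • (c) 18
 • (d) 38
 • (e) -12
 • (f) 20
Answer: c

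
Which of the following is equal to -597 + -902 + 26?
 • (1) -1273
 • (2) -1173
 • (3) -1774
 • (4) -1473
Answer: 4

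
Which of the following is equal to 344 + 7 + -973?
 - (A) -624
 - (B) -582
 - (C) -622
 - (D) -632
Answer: C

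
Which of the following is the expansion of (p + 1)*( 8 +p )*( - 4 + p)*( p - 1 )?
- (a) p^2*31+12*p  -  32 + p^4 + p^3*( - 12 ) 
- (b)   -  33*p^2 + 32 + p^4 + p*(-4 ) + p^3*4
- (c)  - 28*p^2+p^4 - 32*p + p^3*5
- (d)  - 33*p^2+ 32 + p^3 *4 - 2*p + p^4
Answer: b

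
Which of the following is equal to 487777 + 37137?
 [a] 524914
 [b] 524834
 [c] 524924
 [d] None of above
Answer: a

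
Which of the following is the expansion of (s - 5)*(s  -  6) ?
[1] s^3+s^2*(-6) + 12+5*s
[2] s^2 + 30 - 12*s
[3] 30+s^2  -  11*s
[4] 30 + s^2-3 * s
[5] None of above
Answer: 3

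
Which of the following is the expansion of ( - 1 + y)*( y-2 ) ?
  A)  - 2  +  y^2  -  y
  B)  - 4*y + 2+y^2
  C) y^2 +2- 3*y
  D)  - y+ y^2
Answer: C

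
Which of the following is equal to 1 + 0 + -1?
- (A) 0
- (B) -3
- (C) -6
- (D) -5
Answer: A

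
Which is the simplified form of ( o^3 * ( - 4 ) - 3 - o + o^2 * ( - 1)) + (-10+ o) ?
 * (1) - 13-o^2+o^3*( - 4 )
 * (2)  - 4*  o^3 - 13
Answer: 1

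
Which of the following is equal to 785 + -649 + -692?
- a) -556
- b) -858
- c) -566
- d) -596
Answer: a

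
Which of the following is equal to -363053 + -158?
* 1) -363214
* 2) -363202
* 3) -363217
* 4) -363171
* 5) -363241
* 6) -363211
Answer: 6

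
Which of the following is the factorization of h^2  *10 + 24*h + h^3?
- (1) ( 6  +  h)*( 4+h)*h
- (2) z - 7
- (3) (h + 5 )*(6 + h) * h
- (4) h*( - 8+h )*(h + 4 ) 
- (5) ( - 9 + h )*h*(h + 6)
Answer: 1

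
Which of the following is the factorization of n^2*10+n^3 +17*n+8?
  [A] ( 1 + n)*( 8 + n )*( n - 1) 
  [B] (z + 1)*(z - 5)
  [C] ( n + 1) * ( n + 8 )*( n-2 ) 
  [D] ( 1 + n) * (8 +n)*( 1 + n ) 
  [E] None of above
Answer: D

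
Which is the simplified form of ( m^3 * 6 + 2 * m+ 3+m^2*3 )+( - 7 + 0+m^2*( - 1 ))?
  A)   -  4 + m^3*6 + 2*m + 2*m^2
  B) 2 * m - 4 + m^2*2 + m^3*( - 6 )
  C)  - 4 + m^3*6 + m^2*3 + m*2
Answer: A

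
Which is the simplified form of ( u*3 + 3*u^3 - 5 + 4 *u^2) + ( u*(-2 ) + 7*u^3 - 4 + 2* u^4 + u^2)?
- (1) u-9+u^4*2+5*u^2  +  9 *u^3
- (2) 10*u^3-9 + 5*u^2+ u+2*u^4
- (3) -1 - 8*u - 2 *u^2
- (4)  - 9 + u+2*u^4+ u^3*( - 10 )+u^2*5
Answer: 2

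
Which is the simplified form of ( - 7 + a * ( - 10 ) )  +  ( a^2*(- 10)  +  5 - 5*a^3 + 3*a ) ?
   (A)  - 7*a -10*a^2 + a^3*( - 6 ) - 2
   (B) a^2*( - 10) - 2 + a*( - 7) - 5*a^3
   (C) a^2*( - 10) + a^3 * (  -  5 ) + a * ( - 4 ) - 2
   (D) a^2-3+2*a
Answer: B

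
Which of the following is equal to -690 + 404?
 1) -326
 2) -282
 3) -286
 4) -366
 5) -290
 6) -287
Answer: 3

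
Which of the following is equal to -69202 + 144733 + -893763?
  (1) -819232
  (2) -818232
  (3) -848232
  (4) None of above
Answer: 2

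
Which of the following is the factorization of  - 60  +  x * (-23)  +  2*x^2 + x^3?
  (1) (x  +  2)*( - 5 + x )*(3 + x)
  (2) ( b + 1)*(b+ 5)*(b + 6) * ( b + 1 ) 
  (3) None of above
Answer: 3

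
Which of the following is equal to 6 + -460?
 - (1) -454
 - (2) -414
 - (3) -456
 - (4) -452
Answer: 1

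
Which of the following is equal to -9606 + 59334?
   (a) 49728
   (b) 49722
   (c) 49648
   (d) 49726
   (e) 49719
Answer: a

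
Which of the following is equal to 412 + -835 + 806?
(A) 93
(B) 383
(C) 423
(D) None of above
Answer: B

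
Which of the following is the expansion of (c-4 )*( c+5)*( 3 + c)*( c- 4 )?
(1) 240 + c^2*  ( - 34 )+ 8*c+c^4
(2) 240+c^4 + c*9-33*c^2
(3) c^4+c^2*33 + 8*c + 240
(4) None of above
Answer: 4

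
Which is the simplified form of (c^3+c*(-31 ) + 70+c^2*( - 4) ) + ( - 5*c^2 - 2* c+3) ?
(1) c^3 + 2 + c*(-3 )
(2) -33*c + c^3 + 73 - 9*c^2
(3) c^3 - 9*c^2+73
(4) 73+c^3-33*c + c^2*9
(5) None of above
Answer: 2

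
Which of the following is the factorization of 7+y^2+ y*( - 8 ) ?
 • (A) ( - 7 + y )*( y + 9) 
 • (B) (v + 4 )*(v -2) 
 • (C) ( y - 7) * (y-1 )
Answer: C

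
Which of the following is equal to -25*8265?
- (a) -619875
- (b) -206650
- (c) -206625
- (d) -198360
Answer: c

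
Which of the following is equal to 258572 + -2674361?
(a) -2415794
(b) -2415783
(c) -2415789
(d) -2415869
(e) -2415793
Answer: c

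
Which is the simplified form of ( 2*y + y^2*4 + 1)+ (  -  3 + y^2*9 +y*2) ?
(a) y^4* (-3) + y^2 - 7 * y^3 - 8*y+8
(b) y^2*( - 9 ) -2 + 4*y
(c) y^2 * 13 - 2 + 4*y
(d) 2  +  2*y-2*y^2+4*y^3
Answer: c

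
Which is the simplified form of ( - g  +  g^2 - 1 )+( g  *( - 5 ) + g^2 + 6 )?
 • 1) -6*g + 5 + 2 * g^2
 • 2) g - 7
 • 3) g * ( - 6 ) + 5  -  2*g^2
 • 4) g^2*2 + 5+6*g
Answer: 1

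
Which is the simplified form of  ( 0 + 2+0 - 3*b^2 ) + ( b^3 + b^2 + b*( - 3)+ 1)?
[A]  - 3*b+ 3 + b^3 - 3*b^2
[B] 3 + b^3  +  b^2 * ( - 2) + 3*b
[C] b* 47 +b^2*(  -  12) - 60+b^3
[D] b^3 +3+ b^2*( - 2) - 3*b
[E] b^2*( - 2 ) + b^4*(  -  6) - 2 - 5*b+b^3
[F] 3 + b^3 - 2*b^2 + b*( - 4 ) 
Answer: D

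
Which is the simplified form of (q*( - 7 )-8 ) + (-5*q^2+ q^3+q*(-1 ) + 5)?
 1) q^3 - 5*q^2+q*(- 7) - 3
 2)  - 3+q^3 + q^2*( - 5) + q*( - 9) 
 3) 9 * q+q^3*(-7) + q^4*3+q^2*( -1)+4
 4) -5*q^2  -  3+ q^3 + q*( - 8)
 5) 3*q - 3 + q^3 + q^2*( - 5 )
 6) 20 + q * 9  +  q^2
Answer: 4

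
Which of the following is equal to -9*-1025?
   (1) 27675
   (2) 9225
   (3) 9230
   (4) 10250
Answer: 2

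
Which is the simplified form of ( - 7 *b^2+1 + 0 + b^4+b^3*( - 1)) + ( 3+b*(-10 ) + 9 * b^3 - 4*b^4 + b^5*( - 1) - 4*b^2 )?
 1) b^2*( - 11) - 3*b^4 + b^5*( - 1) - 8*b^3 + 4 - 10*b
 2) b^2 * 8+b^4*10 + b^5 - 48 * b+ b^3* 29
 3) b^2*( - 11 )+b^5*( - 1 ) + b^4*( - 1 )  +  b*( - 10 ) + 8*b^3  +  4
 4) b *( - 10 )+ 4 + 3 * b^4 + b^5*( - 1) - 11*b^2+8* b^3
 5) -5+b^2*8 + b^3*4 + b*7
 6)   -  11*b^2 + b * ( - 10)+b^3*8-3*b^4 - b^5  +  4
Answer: 6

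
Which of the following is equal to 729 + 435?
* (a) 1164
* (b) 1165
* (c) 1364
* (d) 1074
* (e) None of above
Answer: a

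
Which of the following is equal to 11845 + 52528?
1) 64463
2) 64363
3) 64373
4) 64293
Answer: 3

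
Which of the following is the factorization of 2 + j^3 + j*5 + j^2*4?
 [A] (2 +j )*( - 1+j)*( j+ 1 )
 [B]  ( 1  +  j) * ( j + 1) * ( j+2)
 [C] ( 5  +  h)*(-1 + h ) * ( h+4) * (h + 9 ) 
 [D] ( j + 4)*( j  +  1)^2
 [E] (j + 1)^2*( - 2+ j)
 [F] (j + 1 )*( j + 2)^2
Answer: B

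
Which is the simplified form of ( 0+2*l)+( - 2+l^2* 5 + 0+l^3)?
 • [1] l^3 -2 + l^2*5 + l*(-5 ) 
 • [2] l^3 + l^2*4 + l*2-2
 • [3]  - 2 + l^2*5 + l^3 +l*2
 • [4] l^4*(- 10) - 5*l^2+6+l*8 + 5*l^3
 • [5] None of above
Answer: 3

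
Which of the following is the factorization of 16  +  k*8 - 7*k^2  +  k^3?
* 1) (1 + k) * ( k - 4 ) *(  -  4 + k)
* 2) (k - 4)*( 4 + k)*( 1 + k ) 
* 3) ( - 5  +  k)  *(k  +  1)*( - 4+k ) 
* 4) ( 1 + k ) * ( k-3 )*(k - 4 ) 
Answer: 1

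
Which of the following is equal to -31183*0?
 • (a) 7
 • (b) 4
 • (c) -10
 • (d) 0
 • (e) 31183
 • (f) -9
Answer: d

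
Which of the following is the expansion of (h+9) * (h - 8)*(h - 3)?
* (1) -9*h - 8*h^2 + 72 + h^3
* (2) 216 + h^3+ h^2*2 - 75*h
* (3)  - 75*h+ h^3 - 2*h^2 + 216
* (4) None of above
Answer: 3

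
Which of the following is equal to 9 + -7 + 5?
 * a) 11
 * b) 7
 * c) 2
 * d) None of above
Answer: b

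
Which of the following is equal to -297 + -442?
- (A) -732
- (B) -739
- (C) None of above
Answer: B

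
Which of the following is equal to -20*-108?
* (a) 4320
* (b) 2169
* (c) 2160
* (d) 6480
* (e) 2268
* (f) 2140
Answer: c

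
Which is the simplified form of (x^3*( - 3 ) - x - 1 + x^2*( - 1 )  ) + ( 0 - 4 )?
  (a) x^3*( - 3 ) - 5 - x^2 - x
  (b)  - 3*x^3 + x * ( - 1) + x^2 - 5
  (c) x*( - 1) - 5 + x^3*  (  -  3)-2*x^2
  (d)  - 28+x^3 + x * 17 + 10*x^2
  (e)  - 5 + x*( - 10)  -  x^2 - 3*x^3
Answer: a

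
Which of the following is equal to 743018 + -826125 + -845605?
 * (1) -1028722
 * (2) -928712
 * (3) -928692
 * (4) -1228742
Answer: 2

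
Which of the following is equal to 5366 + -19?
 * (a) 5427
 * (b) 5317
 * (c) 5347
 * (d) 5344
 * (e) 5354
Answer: c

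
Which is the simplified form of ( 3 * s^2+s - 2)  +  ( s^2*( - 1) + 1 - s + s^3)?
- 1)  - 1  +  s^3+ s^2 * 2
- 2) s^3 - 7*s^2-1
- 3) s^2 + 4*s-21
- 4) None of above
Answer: 1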